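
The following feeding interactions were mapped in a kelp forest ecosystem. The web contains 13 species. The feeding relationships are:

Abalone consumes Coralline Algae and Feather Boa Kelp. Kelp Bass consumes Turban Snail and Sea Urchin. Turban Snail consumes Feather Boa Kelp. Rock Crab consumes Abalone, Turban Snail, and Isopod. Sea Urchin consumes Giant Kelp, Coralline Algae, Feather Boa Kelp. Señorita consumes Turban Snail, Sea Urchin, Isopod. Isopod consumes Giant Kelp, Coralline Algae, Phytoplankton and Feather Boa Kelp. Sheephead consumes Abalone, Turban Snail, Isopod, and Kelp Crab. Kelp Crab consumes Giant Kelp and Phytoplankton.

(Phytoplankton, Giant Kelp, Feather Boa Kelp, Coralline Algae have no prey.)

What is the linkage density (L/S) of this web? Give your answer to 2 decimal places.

L/S = 1.85

There are L = 24 links among S = 13 species.
L/S = 24/13 = 1.8462 ≈ 1.85.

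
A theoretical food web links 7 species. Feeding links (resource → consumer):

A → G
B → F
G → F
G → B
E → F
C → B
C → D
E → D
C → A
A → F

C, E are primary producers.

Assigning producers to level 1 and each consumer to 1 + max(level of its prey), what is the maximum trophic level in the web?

5

Producers (level 1): C, E.
C → A → G → B → F gives F level 5.
No species has a prey at level 5, so no species reaches level 6.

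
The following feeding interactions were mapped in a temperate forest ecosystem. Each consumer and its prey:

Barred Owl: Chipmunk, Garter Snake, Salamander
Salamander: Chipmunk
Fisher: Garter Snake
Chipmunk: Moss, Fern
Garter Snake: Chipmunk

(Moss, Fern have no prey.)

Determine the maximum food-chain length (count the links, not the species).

One longest chain: Moss → Chipmunk → Garter Snake → Fisher.
It has 4 species and 3 links.

3 links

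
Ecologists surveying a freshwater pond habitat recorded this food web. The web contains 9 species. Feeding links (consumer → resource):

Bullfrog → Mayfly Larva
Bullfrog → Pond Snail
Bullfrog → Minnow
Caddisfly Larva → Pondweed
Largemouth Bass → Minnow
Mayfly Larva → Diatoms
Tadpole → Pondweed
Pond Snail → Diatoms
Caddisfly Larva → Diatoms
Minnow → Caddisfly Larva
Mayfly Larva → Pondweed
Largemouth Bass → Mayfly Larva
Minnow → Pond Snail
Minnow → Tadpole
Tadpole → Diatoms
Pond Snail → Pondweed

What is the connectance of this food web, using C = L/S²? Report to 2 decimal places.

The web has S = 9 species and L = 16 feeding links.
C = L / S² = 16 / 81 = 0.1975 ≈ 0.20.

C = 0.20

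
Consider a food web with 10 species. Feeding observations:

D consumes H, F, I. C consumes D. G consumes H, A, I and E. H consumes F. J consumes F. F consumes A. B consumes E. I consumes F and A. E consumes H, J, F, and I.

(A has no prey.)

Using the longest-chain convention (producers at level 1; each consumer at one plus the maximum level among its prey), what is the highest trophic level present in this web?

Producers (level 1): A.
A → F → I → E → B gives B level 5.
No species has a prey at level 5, so no species reaches level 6.

5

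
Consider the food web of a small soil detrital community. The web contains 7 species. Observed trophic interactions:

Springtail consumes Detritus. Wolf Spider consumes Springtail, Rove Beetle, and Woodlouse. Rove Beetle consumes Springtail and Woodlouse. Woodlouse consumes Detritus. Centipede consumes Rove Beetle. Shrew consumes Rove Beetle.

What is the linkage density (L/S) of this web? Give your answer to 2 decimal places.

L/S = 1.29

There are L = 9 links among S = 7 species.
L/S = 9/7 = 1.2857 ≈ 1.29.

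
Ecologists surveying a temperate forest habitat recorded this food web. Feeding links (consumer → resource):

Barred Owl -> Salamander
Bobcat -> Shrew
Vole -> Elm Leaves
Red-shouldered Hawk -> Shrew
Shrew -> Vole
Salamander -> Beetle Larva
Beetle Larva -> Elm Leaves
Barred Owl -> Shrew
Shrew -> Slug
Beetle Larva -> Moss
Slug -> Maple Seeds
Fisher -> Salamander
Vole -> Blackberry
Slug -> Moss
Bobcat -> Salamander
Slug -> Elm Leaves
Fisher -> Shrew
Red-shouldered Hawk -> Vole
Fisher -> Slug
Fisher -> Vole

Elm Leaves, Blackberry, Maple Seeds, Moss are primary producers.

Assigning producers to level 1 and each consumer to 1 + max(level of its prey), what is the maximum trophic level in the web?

4

Producers (level 1): Elm Leaves, Blackberry, Maple Seeds, Moss.
Elm Leaves → Beetle Larva → Salamander → Barred Owl gives Barred Owl level 4.
No species has a prey at level 4, so no species reaches level 5.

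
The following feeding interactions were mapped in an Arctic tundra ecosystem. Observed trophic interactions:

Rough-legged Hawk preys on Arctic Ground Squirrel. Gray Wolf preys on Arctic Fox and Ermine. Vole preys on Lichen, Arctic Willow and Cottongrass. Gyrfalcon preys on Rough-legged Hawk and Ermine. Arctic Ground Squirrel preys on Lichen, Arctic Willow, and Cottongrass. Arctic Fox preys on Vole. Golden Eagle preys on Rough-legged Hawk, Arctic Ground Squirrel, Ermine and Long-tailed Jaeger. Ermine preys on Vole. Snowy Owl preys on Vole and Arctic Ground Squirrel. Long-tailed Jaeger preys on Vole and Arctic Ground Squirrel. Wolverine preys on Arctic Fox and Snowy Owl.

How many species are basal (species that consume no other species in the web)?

3

Basal species (no prey listed): Cottongrass, Arctic Willow, Lichen.
Count: 3.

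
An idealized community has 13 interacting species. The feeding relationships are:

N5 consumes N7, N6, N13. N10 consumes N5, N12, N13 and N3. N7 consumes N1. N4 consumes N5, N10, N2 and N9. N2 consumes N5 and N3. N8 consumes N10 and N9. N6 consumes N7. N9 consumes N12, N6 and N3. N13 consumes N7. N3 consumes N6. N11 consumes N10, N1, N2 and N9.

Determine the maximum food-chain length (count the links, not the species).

One longest chain: N1 → N7 → N13 → N5 → N10 → N4.
It has 6 species and 5 links.

5 links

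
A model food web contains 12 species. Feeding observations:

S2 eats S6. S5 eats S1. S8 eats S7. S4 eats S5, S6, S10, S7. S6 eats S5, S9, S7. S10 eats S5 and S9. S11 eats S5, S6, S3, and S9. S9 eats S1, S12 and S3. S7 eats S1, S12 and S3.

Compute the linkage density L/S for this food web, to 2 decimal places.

There are L = 22 links among S = 12 species.
L/S = 22/12 = 1.8333 ≈ 1.83.

L/S = 1.83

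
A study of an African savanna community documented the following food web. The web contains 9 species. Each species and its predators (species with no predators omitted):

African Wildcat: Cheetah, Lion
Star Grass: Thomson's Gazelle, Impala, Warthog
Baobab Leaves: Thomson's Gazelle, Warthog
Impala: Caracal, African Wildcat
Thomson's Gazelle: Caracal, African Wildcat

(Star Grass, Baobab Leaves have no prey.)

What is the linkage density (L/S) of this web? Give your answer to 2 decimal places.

There are L = 11 links among S = 9 species.
L/S = 11/9 = 1.2222 ≈ 1.22.

L/S = 1.22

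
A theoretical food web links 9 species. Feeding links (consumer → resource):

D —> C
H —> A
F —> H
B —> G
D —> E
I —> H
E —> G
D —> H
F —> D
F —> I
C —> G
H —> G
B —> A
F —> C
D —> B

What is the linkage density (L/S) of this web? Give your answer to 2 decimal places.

There are L = 15 links among S = 9 species.
L/S = 15/9 = 1.6667 ≈ 1.67.

L/S = 1.67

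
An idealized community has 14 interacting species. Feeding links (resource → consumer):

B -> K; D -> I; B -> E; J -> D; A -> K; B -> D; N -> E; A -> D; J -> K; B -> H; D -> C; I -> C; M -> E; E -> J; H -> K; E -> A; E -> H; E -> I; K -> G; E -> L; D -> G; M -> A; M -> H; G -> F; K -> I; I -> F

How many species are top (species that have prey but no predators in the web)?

Top species (has prey, but nothing eats it): L, C, F.
Count: 3.

3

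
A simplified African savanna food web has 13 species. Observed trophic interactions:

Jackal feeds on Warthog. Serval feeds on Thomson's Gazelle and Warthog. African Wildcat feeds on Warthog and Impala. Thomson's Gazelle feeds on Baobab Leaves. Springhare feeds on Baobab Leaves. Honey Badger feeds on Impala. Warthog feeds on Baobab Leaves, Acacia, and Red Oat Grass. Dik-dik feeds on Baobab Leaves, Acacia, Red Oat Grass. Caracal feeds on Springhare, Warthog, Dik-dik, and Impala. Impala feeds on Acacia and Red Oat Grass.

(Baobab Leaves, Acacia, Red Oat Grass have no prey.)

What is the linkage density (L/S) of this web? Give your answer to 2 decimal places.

L/S = 1.54

There are L = 20 links among S = 13 species.
L/S = 20/13 = 1.5385 ≈ 1.54.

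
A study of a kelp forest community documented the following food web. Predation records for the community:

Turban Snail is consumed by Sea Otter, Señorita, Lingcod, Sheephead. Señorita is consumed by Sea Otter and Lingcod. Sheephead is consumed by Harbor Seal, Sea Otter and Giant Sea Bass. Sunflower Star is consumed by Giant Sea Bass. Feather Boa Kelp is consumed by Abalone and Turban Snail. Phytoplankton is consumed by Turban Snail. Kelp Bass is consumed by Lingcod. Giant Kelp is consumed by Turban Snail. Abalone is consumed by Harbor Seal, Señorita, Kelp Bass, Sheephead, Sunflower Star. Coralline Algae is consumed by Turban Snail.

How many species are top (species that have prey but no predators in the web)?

4

Top species (has prey, but nothing eats it): Lingcod, Harbor Seal, Sea Otter, Giant Sea Bass.
Count: 4.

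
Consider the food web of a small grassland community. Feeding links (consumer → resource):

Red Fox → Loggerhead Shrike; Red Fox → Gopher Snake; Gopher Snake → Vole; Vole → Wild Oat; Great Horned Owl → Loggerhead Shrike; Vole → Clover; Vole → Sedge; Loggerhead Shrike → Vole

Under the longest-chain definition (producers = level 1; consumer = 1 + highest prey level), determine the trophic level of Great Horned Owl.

Wild Oat is a producer → level 1.
Vole eats Wild Oat (level 1); other prey at levels: Clover 1, Sedge 1 → level 2.
Loggerhead Shrike eats Vole → level 3.
Great Horned Owl eats Loggerhead Shrike → level 4.

Trophic level 4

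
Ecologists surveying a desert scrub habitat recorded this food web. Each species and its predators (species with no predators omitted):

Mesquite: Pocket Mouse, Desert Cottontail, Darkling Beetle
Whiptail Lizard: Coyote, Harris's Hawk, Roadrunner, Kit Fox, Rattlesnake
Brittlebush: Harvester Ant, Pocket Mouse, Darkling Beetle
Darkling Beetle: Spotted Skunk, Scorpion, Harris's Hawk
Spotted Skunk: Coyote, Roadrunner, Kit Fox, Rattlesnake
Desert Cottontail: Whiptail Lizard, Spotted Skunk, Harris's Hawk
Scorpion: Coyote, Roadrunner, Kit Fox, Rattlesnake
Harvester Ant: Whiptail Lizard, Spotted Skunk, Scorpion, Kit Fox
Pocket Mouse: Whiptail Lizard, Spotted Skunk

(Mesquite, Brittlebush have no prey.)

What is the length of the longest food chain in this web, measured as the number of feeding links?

3 links

One longest chain: Brittlebush → Harvester Ant → Scorpion → Coyote.
It has 4 species and 3 links.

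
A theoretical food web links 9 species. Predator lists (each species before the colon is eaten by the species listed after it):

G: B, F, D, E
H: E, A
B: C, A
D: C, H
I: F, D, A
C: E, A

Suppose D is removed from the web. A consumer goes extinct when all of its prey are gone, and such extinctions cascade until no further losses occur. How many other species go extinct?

1

Remove D.
Round 1: H (all prey gone) → extinct.
No further losses. Total secondary extinctions: 1.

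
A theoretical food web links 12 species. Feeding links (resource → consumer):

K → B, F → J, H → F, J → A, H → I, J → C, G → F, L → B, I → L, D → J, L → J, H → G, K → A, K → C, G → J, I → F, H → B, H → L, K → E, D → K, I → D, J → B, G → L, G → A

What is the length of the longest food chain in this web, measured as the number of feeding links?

4 links

One longest chain: H → I → D → K → E.
It has 5 species and 4 links.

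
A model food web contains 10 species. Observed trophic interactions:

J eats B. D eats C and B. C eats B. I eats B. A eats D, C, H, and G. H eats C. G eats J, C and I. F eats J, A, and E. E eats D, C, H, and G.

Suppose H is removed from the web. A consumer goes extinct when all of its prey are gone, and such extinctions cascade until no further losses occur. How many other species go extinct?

Remove H.
Every predator of it retains at least one other prey: E still has C, D, G; A still has C, D, G.
No consumer loses all prey, so no secondary extinctions occur.

0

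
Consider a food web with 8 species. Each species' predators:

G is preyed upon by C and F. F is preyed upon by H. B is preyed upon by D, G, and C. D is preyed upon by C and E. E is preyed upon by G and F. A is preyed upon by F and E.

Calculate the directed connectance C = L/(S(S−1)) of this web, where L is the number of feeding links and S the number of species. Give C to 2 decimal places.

The web has S = 8 species and L = 12 feeding links.
C = L / (S(S−1)) = 12 / 56 = 0.2143 ≈ 0.21.

C = 0.21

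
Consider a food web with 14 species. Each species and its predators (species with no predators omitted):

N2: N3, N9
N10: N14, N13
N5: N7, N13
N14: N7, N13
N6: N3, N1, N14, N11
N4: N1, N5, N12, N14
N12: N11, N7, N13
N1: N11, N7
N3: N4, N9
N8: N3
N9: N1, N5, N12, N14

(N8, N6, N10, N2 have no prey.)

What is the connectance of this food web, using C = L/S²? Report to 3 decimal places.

The web has S = 14 species and L = 28 feeding links.
C = L / S² = 28 / 196 = 0.1429 ≈ 0.143.

C = 0.143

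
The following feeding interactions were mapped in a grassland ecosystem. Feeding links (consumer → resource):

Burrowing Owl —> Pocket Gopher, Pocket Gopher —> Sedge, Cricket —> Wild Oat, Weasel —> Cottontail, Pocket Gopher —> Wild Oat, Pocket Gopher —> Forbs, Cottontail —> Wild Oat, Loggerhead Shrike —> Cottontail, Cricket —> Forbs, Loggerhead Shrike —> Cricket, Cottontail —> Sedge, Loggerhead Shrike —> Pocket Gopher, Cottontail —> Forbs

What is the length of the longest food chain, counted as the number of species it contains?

One longest chain: Wild Oat → Cricket → Loggerhead Shrike.
It has 3 species and 2 links.

3 species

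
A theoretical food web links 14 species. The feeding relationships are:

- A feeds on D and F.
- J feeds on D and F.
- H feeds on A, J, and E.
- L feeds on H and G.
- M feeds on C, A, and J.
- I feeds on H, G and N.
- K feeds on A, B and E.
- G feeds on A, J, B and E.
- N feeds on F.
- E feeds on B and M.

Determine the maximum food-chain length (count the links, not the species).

One longest chain: F → A → M → E → H → I.
It has 6 species and 5 links.

5 links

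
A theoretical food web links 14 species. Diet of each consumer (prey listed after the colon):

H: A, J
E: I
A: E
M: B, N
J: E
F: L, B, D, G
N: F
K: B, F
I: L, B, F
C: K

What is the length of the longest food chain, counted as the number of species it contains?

One longest chain: L → F → I → E → A → H.
It has 6 species and 5 links.

6 species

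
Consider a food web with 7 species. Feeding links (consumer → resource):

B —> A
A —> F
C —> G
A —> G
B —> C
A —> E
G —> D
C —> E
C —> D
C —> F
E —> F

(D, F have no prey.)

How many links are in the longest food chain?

One longest chain: F → E → C → B.
It has 4 species and 3 links.

3 links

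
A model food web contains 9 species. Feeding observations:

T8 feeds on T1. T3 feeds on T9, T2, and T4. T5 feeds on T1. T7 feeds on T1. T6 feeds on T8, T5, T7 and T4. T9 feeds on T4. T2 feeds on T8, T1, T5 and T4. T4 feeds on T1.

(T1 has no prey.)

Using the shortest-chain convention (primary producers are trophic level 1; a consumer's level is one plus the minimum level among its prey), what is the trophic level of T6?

T1 is a producer → level 1.
T4 eats T1 → level 2.
T6 eats T4 → level 3.
No prey of T6 is below level 2, so 3 is the minimum.

Trophic level 3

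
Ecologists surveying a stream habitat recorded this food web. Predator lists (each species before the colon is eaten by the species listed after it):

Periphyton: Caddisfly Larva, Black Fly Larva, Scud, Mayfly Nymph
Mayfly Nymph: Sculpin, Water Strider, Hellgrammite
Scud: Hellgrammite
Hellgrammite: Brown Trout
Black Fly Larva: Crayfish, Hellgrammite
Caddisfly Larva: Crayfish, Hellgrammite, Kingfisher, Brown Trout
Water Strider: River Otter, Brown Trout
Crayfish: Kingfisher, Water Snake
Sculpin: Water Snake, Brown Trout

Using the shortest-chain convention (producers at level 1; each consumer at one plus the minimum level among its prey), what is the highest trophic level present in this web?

4

Producers (level 1): Periphyton.
Following each consumer down to its lowest-level prey: Periphyton → Mayfly Nymph → Sculpin → Water Snake (levels 1 through 4).
All prey of Water Snake (Sculpin 3, Crayfish 3) are at level 3 or above, so Water Snake is at level 1 + 3 = 4.
Every consumer has at least one prey at level 3 or below, so none exceeds level 4.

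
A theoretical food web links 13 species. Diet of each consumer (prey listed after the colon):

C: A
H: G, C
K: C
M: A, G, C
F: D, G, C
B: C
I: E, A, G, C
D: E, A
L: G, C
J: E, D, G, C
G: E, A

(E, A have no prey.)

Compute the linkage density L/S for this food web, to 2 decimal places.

L/S = 1.92

There are L = 25 links among S = 13 species.
L/S = 25/13 = 1.9231 ≈ 1.92.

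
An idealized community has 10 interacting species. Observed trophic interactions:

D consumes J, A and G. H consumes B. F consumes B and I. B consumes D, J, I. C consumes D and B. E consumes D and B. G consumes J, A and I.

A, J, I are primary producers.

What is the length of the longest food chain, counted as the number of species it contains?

5 species

One longest chain: A → G → D → B → E.
It has 5 species and 4 links.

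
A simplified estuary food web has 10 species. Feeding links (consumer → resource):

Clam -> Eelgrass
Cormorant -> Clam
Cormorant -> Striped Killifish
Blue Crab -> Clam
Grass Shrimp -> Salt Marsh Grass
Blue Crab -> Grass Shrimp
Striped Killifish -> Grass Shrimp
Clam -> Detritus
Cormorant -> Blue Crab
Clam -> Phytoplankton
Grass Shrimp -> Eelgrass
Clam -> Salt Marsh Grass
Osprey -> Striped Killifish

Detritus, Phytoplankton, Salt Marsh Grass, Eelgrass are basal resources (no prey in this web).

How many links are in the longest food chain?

3 links

One longest chain: Detritus → Clam → Blue Crab → Cormorant.
It has 4 species and 3 links.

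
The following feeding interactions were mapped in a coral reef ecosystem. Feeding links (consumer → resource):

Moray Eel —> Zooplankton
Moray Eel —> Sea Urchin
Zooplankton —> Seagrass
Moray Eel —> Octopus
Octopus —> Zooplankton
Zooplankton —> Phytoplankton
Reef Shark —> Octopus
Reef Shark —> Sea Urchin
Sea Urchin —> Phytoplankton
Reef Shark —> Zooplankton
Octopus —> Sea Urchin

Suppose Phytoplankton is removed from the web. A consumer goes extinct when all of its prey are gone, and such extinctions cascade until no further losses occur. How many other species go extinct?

1

Remove Phytoplankton.
Round 1: Sea Urchin (all prey gone) → extinct.
No further losses. Total secondary extinctions: 1.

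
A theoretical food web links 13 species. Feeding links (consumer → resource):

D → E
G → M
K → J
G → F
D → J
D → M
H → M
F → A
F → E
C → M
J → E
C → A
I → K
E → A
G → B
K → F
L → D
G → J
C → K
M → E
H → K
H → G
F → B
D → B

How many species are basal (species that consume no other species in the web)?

Basal species (no prey listed): B, A.
Count: 2.

2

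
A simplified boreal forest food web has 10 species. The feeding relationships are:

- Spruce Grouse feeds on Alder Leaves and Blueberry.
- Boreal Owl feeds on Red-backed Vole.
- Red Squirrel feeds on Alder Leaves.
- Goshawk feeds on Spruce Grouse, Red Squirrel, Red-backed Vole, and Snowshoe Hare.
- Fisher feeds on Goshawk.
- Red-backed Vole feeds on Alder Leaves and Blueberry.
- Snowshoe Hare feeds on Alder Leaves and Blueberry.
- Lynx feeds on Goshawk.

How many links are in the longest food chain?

One longest chain: Alder Leaves → Red Squirrel → Goshawk → Lynx.
It has 4 species and 3 links.

3 links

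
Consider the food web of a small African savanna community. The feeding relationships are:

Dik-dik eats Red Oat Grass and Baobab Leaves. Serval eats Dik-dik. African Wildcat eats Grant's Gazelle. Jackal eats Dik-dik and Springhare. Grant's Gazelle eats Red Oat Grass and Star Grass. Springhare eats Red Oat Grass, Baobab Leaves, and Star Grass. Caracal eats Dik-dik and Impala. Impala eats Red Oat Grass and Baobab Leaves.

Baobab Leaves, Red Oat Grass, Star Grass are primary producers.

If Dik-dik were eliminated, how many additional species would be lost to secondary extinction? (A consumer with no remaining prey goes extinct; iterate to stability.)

1

Remove Dik-dik.
Round 1: Serval (all prey gone) → extinct.
No further losses. Total secondary extinctions: 1.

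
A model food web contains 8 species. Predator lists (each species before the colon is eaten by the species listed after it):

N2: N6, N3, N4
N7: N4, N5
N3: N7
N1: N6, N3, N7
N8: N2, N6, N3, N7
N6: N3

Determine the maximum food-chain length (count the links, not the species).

5 links

One longest chain: N8 → N2 → N6 → N3 → N7 → N4.
It has 6 species and 5 links.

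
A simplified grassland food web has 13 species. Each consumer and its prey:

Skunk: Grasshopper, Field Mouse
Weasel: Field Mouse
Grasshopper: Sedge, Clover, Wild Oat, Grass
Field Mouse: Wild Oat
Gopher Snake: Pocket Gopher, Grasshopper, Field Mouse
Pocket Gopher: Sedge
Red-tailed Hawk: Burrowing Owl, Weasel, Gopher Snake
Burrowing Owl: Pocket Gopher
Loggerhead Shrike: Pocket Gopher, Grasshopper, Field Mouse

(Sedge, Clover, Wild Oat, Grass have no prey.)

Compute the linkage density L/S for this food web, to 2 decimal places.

There are L = 19 links among S = 13 species.
L/S = 19/13 = 1.4615 ≈ 1.46.

L/S = 1.46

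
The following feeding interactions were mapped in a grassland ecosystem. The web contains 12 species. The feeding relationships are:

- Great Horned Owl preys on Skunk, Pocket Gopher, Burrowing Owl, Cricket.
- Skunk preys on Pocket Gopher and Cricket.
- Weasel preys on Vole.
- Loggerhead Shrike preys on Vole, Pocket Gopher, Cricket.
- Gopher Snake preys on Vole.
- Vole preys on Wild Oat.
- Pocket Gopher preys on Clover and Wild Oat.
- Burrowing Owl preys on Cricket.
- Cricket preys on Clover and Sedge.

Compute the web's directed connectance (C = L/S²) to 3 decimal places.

The web has S = 12 species and L = 17 feeding links.
C = L / S² = 17 / 144 = 0.1181 ≈ 0.118.

C = 0.118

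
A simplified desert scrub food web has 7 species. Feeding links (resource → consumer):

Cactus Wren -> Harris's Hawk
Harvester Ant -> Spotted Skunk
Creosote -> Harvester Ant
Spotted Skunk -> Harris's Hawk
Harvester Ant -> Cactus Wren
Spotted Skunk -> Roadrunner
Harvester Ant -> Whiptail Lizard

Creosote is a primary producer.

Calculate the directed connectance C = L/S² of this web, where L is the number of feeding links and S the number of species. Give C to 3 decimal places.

The web has S = 7 species and L = 7 feeding links.
C = L / S² = 7 / 49 = 0.1429 ≈ 0.143.

C = 0.143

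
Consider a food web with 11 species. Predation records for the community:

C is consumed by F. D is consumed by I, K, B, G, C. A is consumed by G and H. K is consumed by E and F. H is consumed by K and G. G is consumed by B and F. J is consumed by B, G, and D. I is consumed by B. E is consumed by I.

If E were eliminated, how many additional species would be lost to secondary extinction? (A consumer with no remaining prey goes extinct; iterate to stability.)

0

Remove E.
Every predator of it retains at least one other prey: I still has D.
No consumer loses all prey, so no secondary extinctions occur.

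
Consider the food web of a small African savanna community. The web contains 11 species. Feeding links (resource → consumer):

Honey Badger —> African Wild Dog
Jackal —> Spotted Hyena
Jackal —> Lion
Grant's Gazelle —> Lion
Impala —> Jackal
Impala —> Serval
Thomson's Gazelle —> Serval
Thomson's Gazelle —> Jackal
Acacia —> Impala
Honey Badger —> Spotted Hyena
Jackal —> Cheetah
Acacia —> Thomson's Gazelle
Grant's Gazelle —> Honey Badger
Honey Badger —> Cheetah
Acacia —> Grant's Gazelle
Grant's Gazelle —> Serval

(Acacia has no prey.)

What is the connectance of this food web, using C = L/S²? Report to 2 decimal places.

The web has S = 11 species and L = 16 feeding links.
C = L / S² = 16 / 121 = 0.1322 ≈ 0.13.

C = 0.13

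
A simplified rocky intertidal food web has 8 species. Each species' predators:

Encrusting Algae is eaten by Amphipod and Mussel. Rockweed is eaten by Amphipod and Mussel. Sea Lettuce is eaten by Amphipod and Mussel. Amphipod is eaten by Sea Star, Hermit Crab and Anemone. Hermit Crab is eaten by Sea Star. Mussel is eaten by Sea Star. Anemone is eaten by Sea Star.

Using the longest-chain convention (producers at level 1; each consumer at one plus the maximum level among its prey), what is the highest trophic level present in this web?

4

Producers (level 1): Encrusting Algae, Sea Lettuce, Rockweed.
Encrusting Algae → Amphipod → Anemone → Sea Star gives Sea Star level 4.
No species has a prey at level 4, so no species reaches level 5.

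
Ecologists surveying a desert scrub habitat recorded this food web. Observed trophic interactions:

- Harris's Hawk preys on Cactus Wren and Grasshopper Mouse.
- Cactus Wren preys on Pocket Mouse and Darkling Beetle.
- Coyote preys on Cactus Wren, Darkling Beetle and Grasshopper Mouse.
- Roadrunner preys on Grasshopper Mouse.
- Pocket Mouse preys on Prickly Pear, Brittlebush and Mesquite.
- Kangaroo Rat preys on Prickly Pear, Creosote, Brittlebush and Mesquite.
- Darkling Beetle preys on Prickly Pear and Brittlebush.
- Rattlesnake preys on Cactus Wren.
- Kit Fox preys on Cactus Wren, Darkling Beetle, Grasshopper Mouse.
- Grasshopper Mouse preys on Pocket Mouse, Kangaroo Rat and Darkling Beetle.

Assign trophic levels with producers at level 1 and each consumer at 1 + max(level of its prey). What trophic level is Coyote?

Prickly Pear is a producer → level 1.
Darkling Beetle eats Prickly Pear (level 1); other prey at levels: Brittlebush 1 → level 2.
Cactus Wren eats Darkling Beetle (level 2); other prey at levels: Pocket Mouse 2 → level 3.
Coyote eats Cactus Wren (level 3); other prey at levels: Darkling Beetle 2, Grasshopper Mouse 3 → level 4.

Trophic level 4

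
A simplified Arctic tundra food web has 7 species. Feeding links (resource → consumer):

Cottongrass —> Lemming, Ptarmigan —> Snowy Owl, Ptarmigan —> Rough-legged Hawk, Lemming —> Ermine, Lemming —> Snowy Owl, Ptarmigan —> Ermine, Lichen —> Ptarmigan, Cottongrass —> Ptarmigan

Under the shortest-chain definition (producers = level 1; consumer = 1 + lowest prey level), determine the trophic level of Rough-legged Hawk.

Cottongrass is a producer → level 1.
Ptarmigan eats Cottongrass → level 2.
Rough-legged Hawk eats Ptarmigan → level 3.
No prey of Rough-legged Hawk is below level 2, so 3 is the minimum.

Trophic level 3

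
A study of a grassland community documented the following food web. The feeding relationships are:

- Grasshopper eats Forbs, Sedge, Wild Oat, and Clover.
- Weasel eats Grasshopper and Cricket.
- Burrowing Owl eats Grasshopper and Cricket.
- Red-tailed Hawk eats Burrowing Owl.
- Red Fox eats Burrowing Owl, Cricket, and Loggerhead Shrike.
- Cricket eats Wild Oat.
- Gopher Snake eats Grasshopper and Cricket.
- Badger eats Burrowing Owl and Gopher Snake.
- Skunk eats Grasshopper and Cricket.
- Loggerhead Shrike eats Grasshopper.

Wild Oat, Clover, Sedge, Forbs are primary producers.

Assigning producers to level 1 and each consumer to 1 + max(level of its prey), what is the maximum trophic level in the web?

Producers (level 1): Wild Oat, Clover, Sedge, Forbs.
Wild Oat → Cricket → Burrowing Owl → Badger gives Badger level 4.
No species has a prey at level 4, so no species reaches level 5.

4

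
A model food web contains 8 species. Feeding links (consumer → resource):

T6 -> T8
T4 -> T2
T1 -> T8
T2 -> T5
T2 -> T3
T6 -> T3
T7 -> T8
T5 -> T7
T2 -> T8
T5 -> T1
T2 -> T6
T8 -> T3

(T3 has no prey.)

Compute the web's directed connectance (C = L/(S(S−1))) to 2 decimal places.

C = 0.21

The web has S = 8 species and L = 12 feeding links.
C = L / (S(S−1)) = 12 / 56 = 0.2143 ≈ 0.21.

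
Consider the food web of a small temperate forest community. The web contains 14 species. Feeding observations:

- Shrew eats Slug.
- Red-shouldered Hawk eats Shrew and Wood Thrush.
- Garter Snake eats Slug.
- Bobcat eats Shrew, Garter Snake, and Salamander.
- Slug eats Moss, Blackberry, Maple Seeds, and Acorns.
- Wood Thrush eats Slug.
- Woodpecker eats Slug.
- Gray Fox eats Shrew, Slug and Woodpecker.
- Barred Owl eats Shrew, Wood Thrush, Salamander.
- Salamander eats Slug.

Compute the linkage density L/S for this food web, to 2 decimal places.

L/S = 1.43

There are L = 20 links among S = 14 species.
L/S = 20/14 = 1.4286 ≈ 1.43.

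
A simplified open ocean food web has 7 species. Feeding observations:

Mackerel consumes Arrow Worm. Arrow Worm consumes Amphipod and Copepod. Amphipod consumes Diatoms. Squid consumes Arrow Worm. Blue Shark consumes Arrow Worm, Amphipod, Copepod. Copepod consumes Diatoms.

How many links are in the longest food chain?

3 links

One longest chain: Diatoms → Amphipod → Arrow Worm → Mackerel.
It has 4 species and 3 links.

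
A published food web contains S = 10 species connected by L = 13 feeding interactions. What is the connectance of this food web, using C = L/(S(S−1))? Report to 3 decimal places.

C = 0.144

The web has S = 10 species and L = 13 feeding links.
C = L / (S(S−1)) = 13 / 90 = 0.1444 ≈ 0.144.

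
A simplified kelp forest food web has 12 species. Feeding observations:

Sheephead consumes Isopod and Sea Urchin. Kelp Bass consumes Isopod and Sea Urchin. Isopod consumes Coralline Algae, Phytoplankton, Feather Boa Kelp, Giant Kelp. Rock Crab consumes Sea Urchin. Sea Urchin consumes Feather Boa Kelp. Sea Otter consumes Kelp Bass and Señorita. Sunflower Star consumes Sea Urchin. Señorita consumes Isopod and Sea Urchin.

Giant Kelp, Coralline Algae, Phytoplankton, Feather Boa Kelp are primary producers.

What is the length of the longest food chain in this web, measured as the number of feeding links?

3 links

One longest chain: Giant Kelp → Isopod → Señorita → Sea Otter.
It has 4 species and 3 links.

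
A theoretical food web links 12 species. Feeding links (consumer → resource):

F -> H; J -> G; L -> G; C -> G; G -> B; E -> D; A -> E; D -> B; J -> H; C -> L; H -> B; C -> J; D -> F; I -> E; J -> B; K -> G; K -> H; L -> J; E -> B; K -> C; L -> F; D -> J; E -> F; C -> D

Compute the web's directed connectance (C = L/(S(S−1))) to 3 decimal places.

C = 0.182

The web has S = 12 species and L = 24 feeding links.
C = L / (S(S−1)) = 24 / 132 = 0.1818 ≈ 0.182.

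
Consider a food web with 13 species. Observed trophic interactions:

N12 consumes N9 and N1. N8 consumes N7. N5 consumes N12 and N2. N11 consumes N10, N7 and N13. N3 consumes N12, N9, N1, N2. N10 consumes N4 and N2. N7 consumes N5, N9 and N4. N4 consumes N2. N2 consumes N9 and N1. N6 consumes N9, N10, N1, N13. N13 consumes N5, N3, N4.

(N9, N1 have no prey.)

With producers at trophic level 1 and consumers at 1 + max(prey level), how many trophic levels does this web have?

Producers (level 1): N9, N1.
N9 → N2 → N4 → N13 → N6 gives N6 level 5.
No species has a prey at level 5, so no species reaches level 6.

5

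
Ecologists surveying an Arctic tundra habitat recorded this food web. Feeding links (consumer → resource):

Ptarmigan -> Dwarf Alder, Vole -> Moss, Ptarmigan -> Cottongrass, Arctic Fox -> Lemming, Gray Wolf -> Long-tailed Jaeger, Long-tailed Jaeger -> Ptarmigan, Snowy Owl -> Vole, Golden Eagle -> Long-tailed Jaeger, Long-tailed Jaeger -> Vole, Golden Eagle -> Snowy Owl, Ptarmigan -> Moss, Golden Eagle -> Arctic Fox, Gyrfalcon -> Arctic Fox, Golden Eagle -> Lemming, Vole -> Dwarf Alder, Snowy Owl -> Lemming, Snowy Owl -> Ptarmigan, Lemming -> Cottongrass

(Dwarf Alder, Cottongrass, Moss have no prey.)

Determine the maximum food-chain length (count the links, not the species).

3 links

One longest chain: Cottongrass → Lemming → Arctic Fox → Gyrfalcon.
It has 4 species and 3 links.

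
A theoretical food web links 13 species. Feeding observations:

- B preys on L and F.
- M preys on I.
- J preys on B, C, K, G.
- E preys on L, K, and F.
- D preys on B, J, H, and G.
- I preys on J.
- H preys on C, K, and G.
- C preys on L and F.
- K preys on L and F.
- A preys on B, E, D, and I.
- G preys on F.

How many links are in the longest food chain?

One longest chain: F → G → J → I → M.
It has 5 species and 4 links.

4 links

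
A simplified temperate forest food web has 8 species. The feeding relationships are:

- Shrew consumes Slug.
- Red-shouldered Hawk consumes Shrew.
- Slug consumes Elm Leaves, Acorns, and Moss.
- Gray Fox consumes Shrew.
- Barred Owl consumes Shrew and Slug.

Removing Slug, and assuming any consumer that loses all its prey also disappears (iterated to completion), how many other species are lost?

Remove Slug.
Round 1: Shrew (all prey gone) → extinct.
Round 2: Red-shouldered Hawk (all prey gone), Gray Fox (all prey gone), Barred Owl (all prey gone) → extinct.
No further losses. Total secondary extinctions: 4.

4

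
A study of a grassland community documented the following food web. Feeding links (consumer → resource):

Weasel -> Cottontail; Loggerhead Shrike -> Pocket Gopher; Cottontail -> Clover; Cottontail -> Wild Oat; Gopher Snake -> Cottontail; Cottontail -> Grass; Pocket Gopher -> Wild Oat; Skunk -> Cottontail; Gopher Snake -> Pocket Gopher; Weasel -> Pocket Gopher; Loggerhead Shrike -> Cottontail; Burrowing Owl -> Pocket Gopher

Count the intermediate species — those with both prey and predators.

Intermediate species (has both prey and predators): Pocket Gopher, Cottontail.
Count: 2.

2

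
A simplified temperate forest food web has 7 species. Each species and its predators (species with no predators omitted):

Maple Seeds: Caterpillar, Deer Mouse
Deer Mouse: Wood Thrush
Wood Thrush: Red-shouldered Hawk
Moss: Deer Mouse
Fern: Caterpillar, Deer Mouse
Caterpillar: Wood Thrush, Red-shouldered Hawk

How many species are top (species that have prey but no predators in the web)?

1

Top species (has prey, but nothing eats it): Red-shouldered Hawk.
Count: 1.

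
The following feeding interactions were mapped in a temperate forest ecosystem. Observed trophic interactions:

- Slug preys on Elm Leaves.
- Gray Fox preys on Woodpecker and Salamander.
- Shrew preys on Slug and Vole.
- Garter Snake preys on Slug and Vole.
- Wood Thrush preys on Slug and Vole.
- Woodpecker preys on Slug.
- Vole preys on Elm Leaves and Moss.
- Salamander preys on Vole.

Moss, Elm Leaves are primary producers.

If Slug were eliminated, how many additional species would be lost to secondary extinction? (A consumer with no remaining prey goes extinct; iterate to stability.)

Remove Slug.
Round 1: Woodpecker (all prey gone) → extinct.
No further losses. Total secondary extinctions: 1.

1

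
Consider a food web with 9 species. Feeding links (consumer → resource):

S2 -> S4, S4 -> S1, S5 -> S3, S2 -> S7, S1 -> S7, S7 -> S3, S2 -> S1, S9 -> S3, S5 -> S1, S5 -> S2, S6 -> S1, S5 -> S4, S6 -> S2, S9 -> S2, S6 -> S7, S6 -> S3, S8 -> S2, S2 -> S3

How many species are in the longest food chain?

One longest chain: S3 → S7 → S1 → S4 → S2 → S6.
It has 6 species and 5 links.

6 species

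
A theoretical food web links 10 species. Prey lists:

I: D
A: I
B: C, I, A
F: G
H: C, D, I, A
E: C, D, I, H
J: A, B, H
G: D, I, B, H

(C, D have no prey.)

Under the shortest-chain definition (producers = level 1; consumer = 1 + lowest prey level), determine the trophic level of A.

Trophic level 3

D is a producer → level 1.
I eats D → level 2.
A eats I → level 3.
No prey of A is below level 2, so 3 is the minimum.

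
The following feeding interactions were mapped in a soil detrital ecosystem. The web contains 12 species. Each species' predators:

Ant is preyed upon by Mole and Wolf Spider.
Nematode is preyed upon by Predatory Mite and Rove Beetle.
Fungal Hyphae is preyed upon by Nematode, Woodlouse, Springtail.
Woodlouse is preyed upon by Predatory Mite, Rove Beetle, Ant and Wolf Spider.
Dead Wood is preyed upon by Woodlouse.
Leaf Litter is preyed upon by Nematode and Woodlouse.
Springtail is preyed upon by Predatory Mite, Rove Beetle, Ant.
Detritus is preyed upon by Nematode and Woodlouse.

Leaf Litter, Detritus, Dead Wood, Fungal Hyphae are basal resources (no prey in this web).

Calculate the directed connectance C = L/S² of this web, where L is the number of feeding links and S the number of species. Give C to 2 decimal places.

C = 0.13

The web has S = 12 species and L = 19 feeding links.
C = L / S² = 19 / 144 = 0.1319 ≈ 0.13.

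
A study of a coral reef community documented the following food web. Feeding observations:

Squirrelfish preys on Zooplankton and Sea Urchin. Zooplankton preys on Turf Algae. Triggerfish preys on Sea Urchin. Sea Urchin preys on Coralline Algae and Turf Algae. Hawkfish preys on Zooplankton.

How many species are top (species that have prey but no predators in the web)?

3

Top species (has prey, but nothing eats it): Triggerfish, Hawkfish, Squirrelfish.
Count: 3.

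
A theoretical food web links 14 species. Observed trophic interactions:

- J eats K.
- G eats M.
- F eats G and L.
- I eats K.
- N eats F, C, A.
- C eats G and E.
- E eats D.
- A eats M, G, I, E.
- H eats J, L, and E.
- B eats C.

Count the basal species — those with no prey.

Basal species (no prey listed): L, K, D, M.
Count: 4.

4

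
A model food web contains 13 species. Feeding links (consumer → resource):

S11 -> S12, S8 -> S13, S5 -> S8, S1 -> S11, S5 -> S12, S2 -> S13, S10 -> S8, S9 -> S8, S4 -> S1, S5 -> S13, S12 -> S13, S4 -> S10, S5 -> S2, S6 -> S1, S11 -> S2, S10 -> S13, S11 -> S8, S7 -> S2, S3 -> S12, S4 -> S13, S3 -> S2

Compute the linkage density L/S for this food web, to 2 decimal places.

There are L = 21 links among S = 13 species.
L/S = 21/13 = 1.6154 ≈ 1.62.

L/S = 1.62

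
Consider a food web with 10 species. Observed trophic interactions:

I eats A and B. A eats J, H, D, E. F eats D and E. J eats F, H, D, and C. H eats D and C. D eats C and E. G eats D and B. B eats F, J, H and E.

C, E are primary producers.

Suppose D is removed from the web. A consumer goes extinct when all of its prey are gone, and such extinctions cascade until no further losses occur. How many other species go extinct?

0

Remove D.
Every predator of it retains at least one other prey: F still has E; H still has C; J still has C, F, H; A still has E, H, J; G still has B.
No consumer loses all prey, so no secondary extinctions occur.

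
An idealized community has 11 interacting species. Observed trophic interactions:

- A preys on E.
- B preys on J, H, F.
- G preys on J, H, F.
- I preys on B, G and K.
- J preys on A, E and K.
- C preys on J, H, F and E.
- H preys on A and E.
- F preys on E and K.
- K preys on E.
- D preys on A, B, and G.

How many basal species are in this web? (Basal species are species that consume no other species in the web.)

1

Basal species (no prey listed): E.
Count: 1.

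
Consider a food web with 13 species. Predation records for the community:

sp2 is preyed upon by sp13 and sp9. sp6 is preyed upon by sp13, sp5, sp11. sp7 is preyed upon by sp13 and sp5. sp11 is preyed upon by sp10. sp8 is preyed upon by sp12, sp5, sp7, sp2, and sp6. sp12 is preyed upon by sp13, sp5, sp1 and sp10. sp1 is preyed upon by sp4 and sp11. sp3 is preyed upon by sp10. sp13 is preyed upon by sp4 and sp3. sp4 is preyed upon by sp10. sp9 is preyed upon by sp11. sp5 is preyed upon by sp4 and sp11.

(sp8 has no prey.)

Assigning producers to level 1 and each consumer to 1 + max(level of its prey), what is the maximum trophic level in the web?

5

Producers (level 1): sp8.
sp8 → sp12 → sp1 → sp4 → sp10 gives sp10 level 5.
No species has a prey at level 5, so no species reaches level 6.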